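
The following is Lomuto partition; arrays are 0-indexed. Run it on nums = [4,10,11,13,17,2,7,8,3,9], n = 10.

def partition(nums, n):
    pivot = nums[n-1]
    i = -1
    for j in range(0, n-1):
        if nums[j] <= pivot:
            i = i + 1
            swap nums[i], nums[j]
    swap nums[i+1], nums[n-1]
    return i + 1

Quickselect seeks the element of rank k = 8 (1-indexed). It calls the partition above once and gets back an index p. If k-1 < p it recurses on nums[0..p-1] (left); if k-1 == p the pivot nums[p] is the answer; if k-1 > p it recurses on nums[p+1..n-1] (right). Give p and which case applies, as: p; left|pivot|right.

5; right

pivot = nums[9] = 9; i = -1
j=0: nums[0]=4 ≤ 9 → i=0, swap nums[0],nums[0] (no change) → [4,10,11,13,17,2,7,8,3,9]
j=1: nums[1]=10 > 9 → no swap
j=2: nums[2]=11 > 9 → no swap
j=3: nums[3]=13 > 9 → no swap
j=4: nums[4]=17 > 9 → no swap
j=5: nums[5]=2 ≤ 9 → i=1, swap nums[1],nums[5] → [4,2,11,13,17,10,7,8,3,9]
j=6: nums[6]=7 ≤ 9 → i=2, swap nums[2],nums[6] → [4,2,7,13,17,10,11,8,3,9]
j=7: nums[7]=8 ≤ 9 → i=3, swap nums[3],nums[7] → [4,2,7,8,17,10,11,13,3,9]
j=8: nums[8]=3 ≤ 9 → i=4, swap nums[4],nums[8] → [4,2,7,8,3,10,11,13,17,9]
final swap nums[5],nums[9] → [4,2,7,8,3,9,11,13,17,10]; return 5
p = 5; k-1 = 7 > 5 ⇒ right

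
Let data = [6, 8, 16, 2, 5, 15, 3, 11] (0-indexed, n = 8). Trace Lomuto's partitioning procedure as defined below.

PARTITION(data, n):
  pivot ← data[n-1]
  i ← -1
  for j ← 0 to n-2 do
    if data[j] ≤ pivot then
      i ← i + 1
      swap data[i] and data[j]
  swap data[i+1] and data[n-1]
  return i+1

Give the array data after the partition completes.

[6, 8, 2, 5, 3, 11, 16, 15]

pivot=11, i=-1
j=0: 6≤11, i=0, swap(0,0) ⇒ [6, 8, 16, 2, 5, 15, 3, 11]
j=1: 8≤11, i=1, swap(1,1) ⇒ [6, 8, 16, 2, 5, 15, 3, 11]
j=2: 16>11, skip
j=3: 2≤11, i=2, swap(2,3) ⇒ [6, 8, 2, 16, 5, 15, 3, 11]
j=4: 5≤11, i=3, swap(3,4) ⇒ [6, 8, 2, 5, 16, 15, 3, 11]
j=5: 15>11, skip
j=6: 3≤11, i=4, swap(4,6) ⇒ [6, 8, 2, 5, 3, 15, 16, 11]
swap(5,7) ⇒ [6, 8, 2, 5, 3, 11, 16, 15]; return 5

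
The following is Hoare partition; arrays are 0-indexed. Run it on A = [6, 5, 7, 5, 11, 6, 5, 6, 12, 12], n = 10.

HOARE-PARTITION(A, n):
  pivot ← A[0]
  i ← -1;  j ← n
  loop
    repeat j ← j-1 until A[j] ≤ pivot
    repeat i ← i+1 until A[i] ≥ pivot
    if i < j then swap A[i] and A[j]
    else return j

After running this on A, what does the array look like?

pivot = A[0] = 6; i = -1, j = 10
j→7 (A[7]=6≤6), i→0 (A[0]=6≥6); i<j, swap → [6, 5, 7, 5, 11, 6, 5, 6, 12, 12]
j→6 (A[6]=5≤6), i→2 (A[2]=7≥6); i<j, swap → [6, 5, 5, 5, 11, 6, 7, 6, 12, 12]
j→5 (A[5]=6≤6), i→4 (A[4]=11≥6); i<j, swap → [6, 5, 5, 5, 6, 11, 7, 6, 12, 12]
j→4, i→5; i≥j, return j=4. A = [6, 5, 5, 5, 6, 11, 7, 6, 12, 12]

[6, 5, 5, 5, 6, 11, 7, 6, 12, 12]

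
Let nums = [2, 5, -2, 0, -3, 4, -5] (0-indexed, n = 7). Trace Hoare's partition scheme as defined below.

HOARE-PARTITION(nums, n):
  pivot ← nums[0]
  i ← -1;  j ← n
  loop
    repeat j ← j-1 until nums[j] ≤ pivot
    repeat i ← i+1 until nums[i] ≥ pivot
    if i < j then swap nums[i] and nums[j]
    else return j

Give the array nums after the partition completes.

[-5, -3, -2, 0, 5, 4, 2]

pivot = nums[0] = 2; i = -1, j = 7
j→6 (nums[6]=-5≤2), i→0 (nums[0]=2≥2); i<j, swap → [-5, 5, -2, 0, -3, 4, 2]
j→4 (nums[4]=-3≤2), i→1 (nums[1]=5≥2); i<j, swap → [-5, -3, -2, 0, 5, 4, 2]
j→3, i→4; i≥j, return j=3. nums = [-5, -3, -2, 0, 5, 4, 2]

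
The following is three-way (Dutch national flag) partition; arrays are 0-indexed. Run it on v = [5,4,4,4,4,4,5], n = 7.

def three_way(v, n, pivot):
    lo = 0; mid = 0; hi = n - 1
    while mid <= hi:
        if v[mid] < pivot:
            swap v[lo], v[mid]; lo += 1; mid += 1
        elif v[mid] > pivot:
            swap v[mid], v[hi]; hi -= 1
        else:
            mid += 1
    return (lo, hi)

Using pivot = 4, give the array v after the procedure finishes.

lo=0 mid=0 hi=6
5>4: swap(0,6), hi=5 ⇒ [5,4,4,4,4,4,5]
5>4: swap(0,5), hi=4 ⇒ [4,4,4,4,4,5,5]
4=4: mid=1
4=4: mid=2
4=4: mid=3
4=4: mid=4
4=4: mid=5
done. lo=0 hi=4; v=[4,4,4,4,4,5,5]

[4,4,4,4,4,5,5]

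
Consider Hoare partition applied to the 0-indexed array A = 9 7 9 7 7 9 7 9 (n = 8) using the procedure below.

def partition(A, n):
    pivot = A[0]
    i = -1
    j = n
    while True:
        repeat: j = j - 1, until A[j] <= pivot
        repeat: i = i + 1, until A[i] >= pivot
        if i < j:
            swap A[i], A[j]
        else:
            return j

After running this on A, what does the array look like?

9 7 7 7 7 9 9 9

pivot=9
j stops at 7 (9), i stops at 0 (9); swap ⇒ 9 7 9 7 7 9 7 9
j stops at 6 (7), i stops at 2 (9); swap ⇒ 9 7 7 7 7 9 9 9
j stops at 5, i stops at 5; i≥j ⇒ return 5. A=9 7 7 7 7 9 9 9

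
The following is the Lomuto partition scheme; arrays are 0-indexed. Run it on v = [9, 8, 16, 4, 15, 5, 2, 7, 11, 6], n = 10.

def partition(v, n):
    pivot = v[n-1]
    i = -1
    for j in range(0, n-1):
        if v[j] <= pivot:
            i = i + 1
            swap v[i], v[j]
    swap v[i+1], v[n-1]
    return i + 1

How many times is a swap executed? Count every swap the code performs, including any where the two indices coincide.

pivot=6, i=-1
j=0: 9>6, skip
j=1: 8>6, skip
j=2: 16>6, skip
j=3: 4≤6, i=0, swap(0,3) ⇒ [4, 8, 16, 9, 15, 5, 2, 7, 11, 6]
j=4: 15>6, skip
j=5: 5≤6, i=1, swap(1,5) ⇒ [4, 5, 16, 9, 15, 8, 2, 7, 11, 6]
j=6: 2≤6, i=2, swap(2,6) ⇒ [4, 5, 2, 9, 15, 8, 16, 7, 11, 6]
j=7: 7>6, skip
j=8: 11>6, skip
swap(3,9) ⇒ [4, 5, 2, 6, 15, 8, 16, 7, 11, 9]; return 3

4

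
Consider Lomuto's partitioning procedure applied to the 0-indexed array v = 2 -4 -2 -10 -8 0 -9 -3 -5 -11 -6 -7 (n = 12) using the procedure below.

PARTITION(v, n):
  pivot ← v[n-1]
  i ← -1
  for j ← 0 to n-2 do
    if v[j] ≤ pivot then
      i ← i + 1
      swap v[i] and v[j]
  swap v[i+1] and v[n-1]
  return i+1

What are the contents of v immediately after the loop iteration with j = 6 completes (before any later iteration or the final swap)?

pivot = v[11] = -7; i = -1
j=0: v[0]=2 > -7 → no swap
j=1: v[1]=-4 > -7 → no swap
j=2: v[2]=-2 > -7 → no swap
j=3: v[3]=-10 ≤ -7 → i=0, swap v[0],v[3] → -10 -4 -2 2 -8 0 -9 -3 -5 -11 -6 -7
j=4: v[4]=-8 ≤ -7 → i=1, swap v[1],v[4] → -10 -8 -2 2 -4 0 -9 -3 -5 -11 -6 -7
j=5: v[5]=0 > -7 → no swap
j=6: v[6]=-9 ≤ -7 → i=2, swap v[2],v[6] → -10 -8 -9 2 -4 0 -2 -3 -5 -11 -6 -7
(after j=6) v = -10 -8 -9 2 -4 0 -2 -3 -5 -11 -6 -7

-10 -8 -9 2 -4 0 -2 -3 -5 -11 -6 -7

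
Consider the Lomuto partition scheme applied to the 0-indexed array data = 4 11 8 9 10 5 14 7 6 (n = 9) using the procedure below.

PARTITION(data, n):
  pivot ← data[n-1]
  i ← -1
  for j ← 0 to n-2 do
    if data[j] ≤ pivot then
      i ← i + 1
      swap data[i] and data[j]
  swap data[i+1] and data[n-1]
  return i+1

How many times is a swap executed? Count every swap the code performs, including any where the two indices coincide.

pivot = data[8] = 6; i = -1
j=0: data[0]=4 ≤ 6 → i=0, swap data[0],data[0] (no change) → 4 11 8 9 10 5 14 7 6
j=1: data[1]=11 > 6 → no swap
j=2: data[2]=8 > 6 → no swap
j=3: data[3]=9 > 6 → no swap
j=4: data[4]=10 > 6 → no swap
j=5: data[5]=5 ≤ 6 → i=1, swap data[1],data[5] → 4 5 8 9 10 11 14 7 6
j=6: data[6]=14 > 6 → no swap
j=7: data[7]=7 > 6 → no swap
final swap data[2],data[8] → 4 5 6 9 10 11 14 7 8; return 2

3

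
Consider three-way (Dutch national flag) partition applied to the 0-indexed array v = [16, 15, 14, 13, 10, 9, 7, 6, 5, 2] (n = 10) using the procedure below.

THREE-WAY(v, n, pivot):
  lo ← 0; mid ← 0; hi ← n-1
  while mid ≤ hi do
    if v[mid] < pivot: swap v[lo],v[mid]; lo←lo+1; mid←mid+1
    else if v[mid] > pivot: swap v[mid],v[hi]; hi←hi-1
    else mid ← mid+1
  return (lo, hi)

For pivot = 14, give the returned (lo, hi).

pivot = 14; lo=0, mid=0, hi=9
v[mid]=16>14: swap v[0],v[9]; hi=8 → [2, 15, 14, 13, 10, 9, 7, 6, 5, 16]
v[mid]=2<14: swap v[0],v[0]; lo=1,mid=1 → [2, 15, 14, 13, 10, 9, 7, 6, 5, 16]
v[mid]=15>14: swap v[1],v[8]; hi=7 → [2, 5, 14, 13, 10, 9, 7, 6, 15, 16]
v[mid]=5<14: swap v[1],v[1]; lo=2,mid=2 → [2, 5, 14, 13, 10, 9, 7, 6, 15, 16]
v[mid]=14=14: mid=3
v[mid]=13<14: swap v[2],v[3]; lo=3,mid=4 → [2, 5, 13, 14, 10, 9, 7, 6, 15, 16]
v[mid]=10<14: swap v[3],v[4]; lo=4,mid=5 → [2, 5, 13, 10, 14, 9, 7, 6, 15, 16]
v[mid]=9<14: swap v[4],v[5]; lo=5,mid=6 → [2, 5, 13, 10, 9, 14, 7, 6, 15, 16]
v[mid]=7<14: swap v[5],v[6]; lo=6,mid=7 → [2, 5, 13, 10, 9, 7, 14, 6, 15, 16]
v[mid]=6<14: swap v[6],v[7]; lo=7,mid=8 → [2, 5, 13, 10, 9, 7, 6, 14, 15, 16]
end: lo=7, hi=7; v = [2, 5, 13, 10, 9, 7, 6, 14, 15, 16]

(7, 7)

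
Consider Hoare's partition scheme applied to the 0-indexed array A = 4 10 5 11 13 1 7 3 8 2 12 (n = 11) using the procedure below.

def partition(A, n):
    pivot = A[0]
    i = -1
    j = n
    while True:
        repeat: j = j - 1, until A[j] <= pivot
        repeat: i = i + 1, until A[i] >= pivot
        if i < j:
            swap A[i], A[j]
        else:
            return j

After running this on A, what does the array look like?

2 3 1 11 13 5 7 10 8 4 12

pivot = A[0] = 4; i = -1, j = 11
j→9 (A[9]=2≤4), i→0 (A[0]=4≥4); i<j, swap → 2 10 5 11 13 1 7 3 8 4 12
j→7 (A[7]=3≤4), i→1 (A[1]=10≥4); i<j, swap → 2 3 5 11 13 1 7 10 8 4 12
j→5 (A[5]=1≤4), i→2 (A[2]=5≥4); i<j, swap → 2 3 1 11 13 5 7 10 8 4 12
j→2, i→3; i≥j, return j=2. A = 2 3 1 11 13 5 7 10 8 4 12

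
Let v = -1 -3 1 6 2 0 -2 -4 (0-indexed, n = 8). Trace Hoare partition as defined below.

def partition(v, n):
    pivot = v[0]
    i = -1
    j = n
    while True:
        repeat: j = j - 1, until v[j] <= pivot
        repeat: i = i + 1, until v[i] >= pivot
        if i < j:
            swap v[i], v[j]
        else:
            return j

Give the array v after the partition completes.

-4 -3 -2 6 2 0 1 -1

pivot=-1
j stops at 7 (-4), i stops at 0 (-1); swap ⇒ -4 -3 1 6 2 0 -2 -1
j stops at 6 (-2), i stops at 2 (1); swap ⇒ -4 -3 -2 6 2 0 1 -1
j stops at 2, i stops at 3; i≥j ⇒ return 2. v=-4 -3 -2 6 2 0 1 -1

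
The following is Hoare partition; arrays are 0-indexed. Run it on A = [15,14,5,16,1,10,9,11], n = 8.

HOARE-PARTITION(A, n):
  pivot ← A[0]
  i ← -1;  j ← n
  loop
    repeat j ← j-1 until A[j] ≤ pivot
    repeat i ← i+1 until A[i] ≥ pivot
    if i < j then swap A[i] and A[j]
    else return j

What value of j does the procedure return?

pivot = A[0] = 15; i = -1, j = 8
j→7 (A[7]=11≤15), i→0 (A[0]=15≥15); i<j, swap → [11,14,5,16,1,10,9,15]
j→6 (A[6]=9≤15), i→3 (A[3]=16≥15); i<j, swap → [11,14,5,9,1,10,16,15]
j→5, i→6; i≥j, return j=5. A = [11,14,5,9,1,10,16,15]

5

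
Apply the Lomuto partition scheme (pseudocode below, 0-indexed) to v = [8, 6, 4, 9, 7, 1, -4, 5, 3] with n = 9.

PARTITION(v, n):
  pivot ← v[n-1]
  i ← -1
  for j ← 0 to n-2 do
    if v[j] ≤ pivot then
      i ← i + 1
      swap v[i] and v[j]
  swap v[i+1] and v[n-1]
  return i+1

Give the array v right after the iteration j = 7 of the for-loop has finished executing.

pivot = v[8] = 3; i = -1
j=0: v[0]=8 > 3 → no swap
j=1: v[1]=6 > 3 → no swap
j=2: v[2]=4 > 3 → no swap
j=3: v[3]=9 > 3 → no swap
j=4: v[4]=7 > 3 → no swap
j=5: v[5]=1 ≤ 3 → i=0, swap v[0],v[5] → [1, 6, 4, 9, 7, 8, -4, 5, 3]
j=6: v[6]=-4 ≤ 3 → i=1, swap v[1],v[6] → [1, -4, 4, 9, 7, 8, 6, 5, 3]
j=7: v[7]=5 > 3 → no swap
(after j=7) v = [1, -4, 4, 9, 7, 8, 6, 5, 3]

[1, -4, 4, 9, 7, 8, 6, 5, 3]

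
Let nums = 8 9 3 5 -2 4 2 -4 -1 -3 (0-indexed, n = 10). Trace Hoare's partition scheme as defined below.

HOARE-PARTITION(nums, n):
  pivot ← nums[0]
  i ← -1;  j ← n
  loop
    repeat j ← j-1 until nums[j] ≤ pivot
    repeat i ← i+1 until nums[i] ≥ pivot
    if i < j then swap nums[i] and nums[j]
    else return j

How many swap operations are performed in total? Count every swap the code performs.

2

pivot = nums[0] = 8; i = -1, j = 10
j→9 (nums[9]=-3≤8), i→0 (nums[0]=8≥8); i<j, swap → -3 9 3 5 -2 4 2 -4 -1 8
j→8 (nums[8]=-1≤8), i→1 (nums[1]=9≥8); i<j, swap → -3 -1 3 5 -2 4 2 -4 9 8
j→7, i→8; i≥j, return j=7. nums = -3 -1 3 5 -2 4 2 -4 9 8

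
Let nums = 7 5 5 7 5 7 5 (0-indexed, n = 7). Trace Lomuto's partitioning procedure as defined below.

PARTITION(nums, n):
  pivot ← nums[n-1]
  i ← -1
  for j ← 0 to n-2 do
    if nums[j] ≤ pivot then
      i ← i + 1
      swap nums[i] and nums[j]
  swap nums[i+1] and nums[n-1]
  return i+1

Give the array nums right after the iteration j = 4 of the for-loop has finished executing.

pivot=5, i=-1
j=0: 7>5, skip
j=1: 5≤5, i=0, swap(0,1) ⇒ 5 7 5 7 5 7 5
j=2: 5≤5, i=1, swap(1,2) ⇒ 5 5 7 7 5 7 5
j=3: 7>5, skip
j=4: 5≤5, i=2, swap(2,4) ⇒ 5 5 5 7 7 7 5
(after j=4) nums = 5 5 5 7 7 7 5

5 5 5 7 7 7 5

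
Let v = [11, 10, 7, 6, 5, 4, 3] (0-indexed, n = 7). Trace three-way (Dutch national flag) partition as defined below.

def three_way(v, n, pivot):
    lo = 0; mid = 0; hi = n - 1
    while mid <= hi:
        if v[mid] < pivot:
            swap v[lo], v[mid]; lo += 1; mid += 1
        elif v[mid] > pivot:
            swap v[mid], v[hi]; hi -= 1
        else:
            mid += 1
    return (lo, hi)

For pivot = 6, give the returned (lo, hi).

(3, 3)

pivot = 6; lo=0, mid=0, hi=6
v[mid]=11>6: swap v[0],v[6]; hi=5 → [3, 10, 7, 6, 5, 4, 11]
v[mid]=3<6: swap v[0],v[0]; lo=1,mid=1 → [3, 10, 7, 6, 5, 4, 11]
v[mid]=10>6: swap v[1],v[5]; hi=4 → [3, 4, 7, 6, 5, 10, 11]
v[mid]=4<6: swap v[1],v[1]; lo=2,mid=2 → [3, 4, 7, 6, 5, 10, 11]
v[mid]=7>6: swap v[2],v[4]; hi=3 → [3, 4, 5, 6, 7, 10, 11]
v[mid]=5<6: swap v[2],v[2]; lo=3,mid=3 → [3, 4, 5, 6, 7, 10, 11]
v[mid]=6=6: mid=4
end: lo=3, hi=3; v = [3, 4, 5, 6, 7, 10, 11]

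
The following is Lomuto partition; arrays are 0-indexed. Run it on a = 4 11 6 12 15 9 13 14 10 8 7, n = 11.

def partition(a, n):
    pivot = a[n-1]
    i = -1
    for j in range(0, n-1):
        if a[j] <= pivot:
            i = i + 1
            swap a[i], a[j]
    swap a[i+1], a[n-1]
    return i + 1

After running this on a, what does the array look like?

pivot = a[10] = 7; i = -1
j=0: a[0]=4 ≤ 7 → i=0, swap a[0],a[0] (no change) → 4 11 6 12 15 9 13 14 10 8 7
j=1: a[1]=11 > 7 → no swap
j=2: a[2]=6 ≤ 7 → i=1, swap a[1],a[2] → 4 6 11 12 15 9 13 14 10 8 7
j=3: a[3]=12 > 7 → no swap
j=4: a[4]=15 > 7 → no swap
j=5: a[5]=9 > 7 → no swap
j=6: a[6]=13 > 7 → no swap
j=7: a[7]=14 > 7 → no swap
j=8: a[8]=10 > 7 → no swap
j=9: a[9]=8 > 7 → no swap
final swap a[2],a[10] → 4 6 7 12 15 9 13 14 10 8 11; return 2

4 6 7 12 15 9 13 14 10 8 11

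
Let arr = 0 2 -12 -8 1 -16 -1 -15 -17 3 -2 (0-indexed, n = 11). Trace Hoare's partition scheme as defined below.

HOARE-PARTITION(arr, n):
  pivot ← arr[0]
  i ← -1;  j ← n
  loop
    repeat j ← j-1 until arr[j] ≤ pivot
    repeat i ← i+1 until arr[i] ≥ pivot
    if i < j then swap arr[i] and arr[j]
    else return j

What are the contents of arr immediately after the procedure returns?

-2 -17 -12 -8 -15 -16 -1 1 2 3 0

pivot = arr[0] = 0; i = -1, j = 11
j→10 (arr[10]=-2≤0), i→0 (arr[0]=0≥0); i<j, swap → -2 2 -12 -8 1 -16 -1 -15 -17 3 0
j→8 (arr[8]=-17≤0), i→1 (arr[1]=2≥0); i<j, swap → -2 -17 -12 -8 1 -16 -1 -15 2 3 0
j→7 (arr[7]=-15≤0), i→4 (arr[4]=1≥0); i<j, swap → -2 -17 -12 -8 -15 -16 -1 1 2 3 0
j→6, i→7; i≥j, return j=6. arr = -2 -17 -12 -8 -15 -16 -1 1 2 3 0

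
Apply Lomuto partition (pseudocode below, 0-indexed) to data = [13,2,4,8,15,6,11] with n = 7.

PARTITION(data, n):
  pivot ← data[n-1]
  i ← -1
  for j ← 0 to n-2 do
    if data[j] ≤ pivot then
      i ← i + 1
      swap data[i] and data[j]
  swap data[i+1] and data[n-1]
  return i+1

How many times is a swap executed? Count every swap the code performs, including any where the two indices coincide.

pivot = data[6] = 11; i = -1
j=0: data[0]=13 > 11 → no swap
j=1: data[1]=2 ≤ 11 → i=0, swap data[0],data[1] → [2,13,4,8,15,6,11]
j=2: data[2]=4 ≤ 11 → i=1, swap data[1],data[2] → [2,4,13,8,15,6,11]
j=3: data[3]=8 ≤ 11 → i=2, swap data[2],data[3] → [2,4,8,13,15,6,11]
j=4: data[4]=15 > 11 → no swap
j=5: data[5]=6 ≤ 11 → i=3, swap data[3],data[5] → [2,4,8,6,15,13,11]
final swap data[4],data[6] → [2,4,8,6,11,13,15]; return 4

5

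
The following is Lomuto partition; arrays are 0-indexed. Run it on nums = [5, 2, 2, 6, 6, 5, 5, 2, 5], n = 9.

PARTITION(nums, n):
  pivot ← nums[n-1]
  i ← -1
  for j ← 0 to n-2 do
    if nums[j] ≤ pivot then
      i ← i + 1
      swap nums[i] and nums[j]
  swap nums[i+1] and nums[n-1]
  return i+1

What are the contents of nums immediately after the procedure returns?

pivot=5, i=-1
j=0: 5≤5, i=0, swap(0,0) ⇒ [5, 2, 2, 6, 6, 5, 5, 2, 5]
j=1: 2≤5, i=1, swap(1,1) ⇒ [5, 2, 2, 6, 6, 5, 5, 2, 5]
j=2: 2≤5, i=2, swap(2,2) ⇒ [5, 2, 2, 6, 6, 5, 5, 2, 5]
j=3: 6>5, skip
j=4: 6>5, skip
j=5: 5≤5, i=3, swap(3,5) ⇒ [5, 2, 2, 5, 6, 6, 5, 2, 5]
j=6: 5≤5, i=4, swap(4,6) ⇒ [5, 2, 2, 5, 5, 6, 6, 2, 5]
j=7: 2≤5, i=5, swap(5,7) ⇒ [5, 2, 2, 5, 5, 2, 6, 6, 5]
swap(6,8) ⇒ [5, 2, 2, 5, 5, 2, 5, 6, 6]; return 6

[5, 2, 2, 5, 5, 2, 5, 6, 6]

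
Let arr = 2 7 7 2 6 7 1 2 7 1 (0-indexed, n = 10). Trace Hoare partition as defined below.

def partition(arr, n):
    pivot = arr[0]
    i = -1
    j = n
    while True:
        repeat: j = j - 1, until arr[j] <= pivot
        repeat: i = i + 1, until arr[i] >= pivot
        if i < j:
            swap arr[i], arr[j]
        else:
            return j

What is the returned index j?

3

pivot = arr[0] = 2; i = -1, j = 10
j→9 (arr[9]=1≤2), i→0 (arr[0]=2≥2); i<j, swap → 1 7 7 2 6 7 1 2 7 2
j→7 (arr[7]=2≤2), i→1 (arr[1]=7≥2); i<j, swap → 1 2 7 2 6 7 1 7 7 2
j→6 (arr[6]=1≤2), i→2 (arr[2]=7≥2); i<j, swap → 1 2 1 2 6 7 7 7 7 2
j→3, i→3; i≥j, return j=3. arr = 1 2 1 2 6 7 7 7 7 2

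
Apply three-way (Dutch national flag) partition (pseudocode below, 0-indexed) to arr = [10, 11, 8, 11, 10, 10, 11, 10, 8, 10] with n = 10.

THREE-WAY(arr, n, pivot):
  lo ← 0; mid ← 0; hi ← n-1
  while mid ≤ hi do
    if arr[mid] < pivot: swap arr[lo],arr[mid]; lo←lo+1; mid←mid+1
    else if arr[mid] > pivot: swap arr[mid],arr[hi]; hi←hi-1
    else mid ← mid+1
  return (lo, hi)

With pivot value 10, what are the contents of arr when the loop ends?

[8, 8, 10, 10, 10, 10, 10, 11, 11, 11]

lo=0 mid=0 hi=9
10=10: mid=1
11>10: swap(1,9), hi=8 ⇒ [10, 10, 8, 11, 10, 10, 11, 10, 8, 11]
10=10: mid=2
8<10: swap(0,2), lo=1 mid=3 ⇒ [8, 10, 10, 11, 10, 10, 11, 10, 8, 11]
11>10: swap(3,8), hi=7 ⇒ [8, 10, 10, 8, 10, 10, 11, 10, 11, 11]
8<10: swap(1,3), lo=2 mid=4 ⇒ [8, 8, 10, 10, 10, 10, 11, 10, 11, 11]
10=10: mid=5
10=10: mid=6
11>10: swap(6,7), hi=6 ⇒ [8, 8, 10, 10, 10, 10, 10, 11, 11, 11]
10=10: mid=7
done. lo=2 hi=6; arr=[8, 8, 10, 10, 10, 10, 10, 11, 11, 11]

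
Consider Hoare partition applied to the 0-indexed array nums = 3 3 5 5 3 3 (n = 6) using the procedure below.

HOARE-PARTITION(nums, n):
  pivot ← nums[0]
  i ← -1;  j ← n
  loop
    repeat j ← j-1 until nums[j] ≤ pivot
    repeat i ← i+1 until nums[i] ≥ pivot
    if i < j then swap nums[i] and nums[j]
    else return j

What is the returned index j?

pivot=3
j stops at 5 (3), i stops at 0 (3); swap ⇒ 3 3 5 5 3 3
j stops at 4 (3), i stops at 1 (3); swap ⇒ 3 3 5 5 3 3
j stops at 1, i stops at 2; i≥j ⇒ return 1. nums=3 3 5 5 3 3

1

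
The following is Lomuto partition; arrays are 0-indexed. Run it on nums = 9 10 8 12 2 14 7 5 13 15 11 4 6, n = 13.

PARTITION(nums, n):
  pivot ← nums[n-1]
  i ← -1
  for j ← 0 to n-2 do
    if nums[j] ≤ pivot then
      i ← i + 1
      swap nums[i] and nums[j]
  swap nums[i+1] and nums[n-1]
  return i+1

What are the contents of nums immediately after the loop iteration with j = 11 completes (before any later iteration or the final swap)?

2 5 4 12 9 14 7 10 13 15 11 8 6

pivot=6, i=-1
j=0: 9>6, skip
j=1: 10>6, skip
j=2: 8>6, skip
j=3: 12>6, skip
j=4: 2≤6, i=0, swap(0,4) ⇒ 2 10 8 12 9 14 7 5 13 15 11 4 6
j=5: 14>6, skip
j=6: 7>6, skip
j=7: 5≤6, i=1, swap(1,7) ⇒ 2 5 8 12 9 14 7 10 13 15 11 4 6
j=8: 13>6, skip
j=9: 15>6, skip
j=10: 11>6, skip
j=11: 4≤6, i=2, swap(2,11) ⇒ 2 5 4 12 9 14 7 10 13 15 11 8 6
(after j=11) nums = 2 5 4 12 9 14 7 10 13 15 11 8 6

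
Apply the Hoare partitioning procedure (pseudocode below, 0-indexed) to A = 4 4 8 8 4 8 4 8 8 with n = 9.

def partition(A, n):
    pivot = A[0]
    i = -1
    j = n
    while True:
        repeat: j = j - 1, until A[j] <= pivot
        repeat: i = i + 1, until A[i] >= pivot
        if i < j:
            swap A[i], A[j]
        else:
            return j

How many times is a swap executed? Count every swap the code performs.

2

pivot = A[0] = 4; i = -1, j = 9
j→6 (A[6]=4≤4), i→0 (A[0]=4≥4); i<j, swap → 4 4 8 8 4 8 4 8 8
j→4 (A[4]=4≤4), i→1 (A[1]=4≥4); i<j, swap → 4 4 8 8 4 8 4 8 8
j→1, i→2; i≥j, return j=1. A = 4 4 8 8 4 8 4 8 8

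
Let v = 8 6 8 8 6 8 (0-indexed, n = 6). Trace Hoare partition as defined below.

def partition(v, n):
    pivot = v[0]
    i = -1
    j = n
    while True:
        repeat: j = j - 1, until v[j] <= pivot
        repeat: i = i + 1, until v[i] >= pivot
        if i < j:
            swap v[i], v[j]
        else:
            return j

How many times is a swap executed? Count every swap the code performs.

pivot = v[0] = 8; i = -1, j = 6
j→5 (v[5]=8≤8), i→0 (v[0]=8≥8); i<j, swap → 8 6 8 8 6 8
j→4 (v[4]=6≤8), i→2 (v[2]=8≥8); i<j, swap → 8 6 6 8 8 8
j→3, i→3; i≥j, return j=3. v = 8 6 6 8 8 8

2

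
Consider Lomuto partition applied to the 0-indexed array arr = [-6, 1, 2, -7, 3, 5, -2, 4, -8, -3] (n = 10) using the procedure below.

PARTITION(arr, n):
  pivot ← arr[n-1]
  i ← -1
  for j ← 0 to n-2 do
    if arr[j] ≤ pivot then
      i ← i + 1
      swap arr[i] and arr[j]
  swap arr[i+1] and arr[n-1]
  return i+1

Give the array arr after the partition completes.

[-6, -7, -8, -3, 3, 5, -2, 4, 2, 1]

pivot=-3, i=-1
j=0: -6≤-3, i=0, swap(0,0) ⇒ [-6, 1, 2, -7, 3, 5, -2, 4, -8, -3]
j=1: 1>-3, skip
j=2: 2>-3, skip
j=3: -7≤-3, i=1, swap(1,3) ⇒ [-6, -7, 2, 1, 3, 5, -2, 4, -8, -3]
j=4: 3>-3, skip
j=5: 5>-3, skip
j=6: -2>-3, skip
j=7: 4>-3, skip
j=8: -8≤-3, i=2, swap(2,8) ⇒ [-6, -7, -8, 1, 3, 5, -2, 4, 2, -3]
swap(3,9) ⇒ [-6, -7, -8, -3, 3, 5, -2, 4, 2, 1]; return 3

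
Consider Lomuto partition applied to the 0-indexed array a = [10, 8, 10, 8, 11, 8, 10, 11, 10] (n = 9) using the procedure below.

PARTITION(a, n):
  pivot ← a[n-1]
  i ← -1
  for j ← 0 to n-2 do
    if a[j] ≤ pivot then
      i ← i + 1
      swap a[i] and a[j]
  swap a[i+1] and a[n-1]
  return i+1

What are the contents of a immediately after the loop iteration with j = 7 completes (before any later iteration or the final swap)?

[10, 8, 10, 8, 8, 10, 11, 11, 10]

pivot = a[8] = 10; i = -1
j=0: a[0]=10 ≤ 10 → i=0, swap a[0],a[0] (no change) → [10, 8, 10, 8, 11, 8, 10, 11, 10]
j=1: a[1]=8 ≤ 10 → i=1, swap a[1],a[1] (no change) → [10, 8, 10, 8, 11, 8, 10, 11, 10]
j=2: a[2]=10 ≤ 10 → i=2, swap a[2],a[2] (no change) → [10, 8, 10, 8, 11, 8, 10, 11, 10]
j=3: a[3]=8 ≤ 10 → i=3, swap a[3],a[3] (no change) → [10, 8, 10, 8, 11, 8, 10, 11, 10]
j=4: a[4]=11 > 10 → no swap
j=5: a[5]=8 ≤ 10 → i=4, swap a[4],a[5] → [10, 8, 10, 8, 8, 11, 10, 11, 10]
j=6: a[6]=10 ≤ 10 → i=5, swap a[5],a[6] → [10, 8, 10, 8, 8, 10, 11, 11, 10]
j=7: a[7]=11 > 10 → no swap
(after j=7) a = [10, 8, 10, 8, 8, 10, 11, 11, 10]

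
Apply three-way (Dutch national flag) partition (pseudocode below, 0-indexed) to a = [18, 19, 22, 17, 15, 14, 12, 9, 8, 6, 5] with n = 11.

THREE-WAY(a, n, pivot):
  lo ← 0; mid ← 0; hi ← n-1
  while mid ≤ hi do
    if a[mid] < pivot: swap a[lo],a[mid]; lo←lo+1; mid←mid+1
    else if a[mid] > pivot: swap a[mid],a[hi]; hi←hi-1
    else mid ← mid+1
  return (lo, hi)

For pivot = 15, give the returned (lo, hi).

pivot = 15; lo=0, mid=0, hi=10
a[mid]=18>15: swap a[0],a[10]; hi=9 → [5, 19, 22, 17, 15, 14, 12, 9, 8, 6, 18]
a[mid]=5<15: swap a[0],a[0]; lo=1,mid=1 → [5, 19, 22, 17, 15, 14, 12, 9, 8, 6, 18]
a[mid]=19>15: swap a[1],a[9]; hi=8 → [5, 6, 22, 17, 15, 14, 12, 9, 8, 19, 18]
a[mid]=6<15: swap a[1],a[1]; lo=2,mid=2 → [5, 6, 22, 17, 15, 14, 12, 9, 8, 19, 18]
a[mid]=22>15: swap a[2],a[8]; hi=7 → [5, 6, 8, 17, 15, 14, 12, 9, 22, 19, 18]
a[mid]=8<15: swap a[2],a[2]; lo=3,mid=3 → [5, 6, 8, 17, 15, 14, 12, 9, 22, 19, 18]
a[mid]=17>15: swap a[3],a[7]; hi=6 → [5, 6, 8, 9, 15, 14, 12, 17, 22, 19, 18]
a[mid]=9<15: swap a[3],a[3]; lo=4,mid=4 → [5, 6, 8, 9, 15, 14, 12, 17, 22, 19, 18]
a[mid]=15=15: mid=5
a[mid]=14<15: swap a[4],a[5]; lo=5,mid=6 → [5, 6, 8, 9, 14, 15, 12, 17, 22, 19, 18]
a[mid]=12<15: swap a[5],a[6]; lo=6,mid=7 → [5, 6, 8, 9, 14, 12, 15, 17, 22, 19, 18]
end: lo=6, hi=6; a = [5, 6, 8, 9, 14, 12, 15, 17, 22, 19, 18]

(6, 6)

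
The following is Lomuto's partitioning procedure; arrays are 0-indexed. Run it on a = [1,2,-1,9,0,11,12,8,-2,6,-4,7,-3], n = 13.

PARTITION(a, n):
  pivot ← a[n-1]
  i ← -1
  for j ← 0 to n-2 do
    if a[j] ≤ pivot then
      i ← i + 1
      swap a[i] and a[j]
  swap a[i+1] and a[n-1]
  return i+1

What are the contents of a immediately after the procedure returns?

pivot = a[12] = -3; i = -1
j=0: a[0]=1 > -3 → no swap
j=1: a[1]=2 > -3 → no swap
j=2: a[2]=-1 > -3 → no swap
j=3: a[3]=9 > -3 → no swap
j=4: a[4]=0 > -3 → no swap
j=5: a[5]=11 > -3 → no swap
j=6: a[6]=12 > -3 → no swap
j=7: a[7]=8 > -3 → no swap
j=8: a[8]=-2 > -3 → no swap
j=9: a[9]=6 > -3 → no swap
j=10: a[10]=-4 ≤ -3 → i=0, swap a[0],a[10] → [-4,2,-1,9,0,11,12,8,-2,6,1,7,-3]
j=11: a[11]=7 > -3 → no swap
final swap a[1],a[12] → [-4,-3,-1,9,0,11,12,8,-2,6,1,7,2]; return 1

[-4,-3,-1,9,0,11,12,8,-2,6,1,7,2]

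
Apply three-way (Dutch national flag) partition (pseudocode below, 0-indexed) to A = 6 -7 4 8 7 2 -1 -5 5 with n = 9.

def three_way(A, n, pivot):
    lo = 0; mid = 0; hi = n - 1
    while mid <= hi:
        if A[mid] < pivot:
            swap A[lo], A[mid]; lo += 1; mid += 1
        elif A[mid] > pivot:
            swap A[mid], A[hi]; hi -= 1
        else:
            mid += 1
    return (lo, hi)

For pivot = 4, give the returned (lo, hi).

(4, 4)

pivot = 4; lo=0, mid=0, hi=8
A[mid]=6>4: swap A[0],A[8]; hi=7 → 5 -7 4 8 7 2 -1 -5 6
A[mid]=5>4: swap A[0],A[7]; hi=6 → -5 -7 4 8 7 2 -1 5 6
A[mid]=-5<4: swap A[0],A[0]; lo=1,mid=1 → -5 -7 4 8 7 2 -1 5 6
A[mid]=-7<4: swap A[1],A[1]; lo=2,mid=2 → -5 -7 4 8 7 2 -1 5 6
A[mid]=4=4: mid=3
A[mid]=8>4: swap A[3],A[6]; hi=5 → -5 -7 4 -1 7 2 8 5 6
A[mid]=-1<4: swap A[2],A[3]; lo=3,mid=4 → -5 -7 -1 4 7 2 8 5 6
A[mid]=7>4: swap A[4],A[5]; hi=4 → -5 -7 -1 4 2 7 8 5 6
A[mid]=2<4: swap A[3],A[4]; lo=4,mid=5 → -5 -7 -1 2 4 7 8 5 6
end: lo=4, hi=4; A = -5 -7 -1 2 4 7 8 5 6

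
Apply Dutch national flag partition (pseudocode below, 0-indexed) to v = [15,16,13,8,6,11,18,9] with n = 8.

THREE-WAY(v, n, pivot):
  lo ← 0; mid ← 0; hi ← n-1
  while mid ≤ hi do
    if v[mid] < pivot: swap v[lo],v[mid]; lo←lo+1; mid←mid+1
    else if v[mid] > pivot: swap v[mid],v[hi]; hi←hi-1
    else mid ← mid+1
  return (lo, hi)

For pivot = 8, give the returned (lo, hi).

(1, 1)

lo=0 mid=0 hi=7
15>8: swap(0,7), hi=6 ⇒ [9,16,13,8,6,11,18,15]
9>8: swap(0,6), hi=5 ⇒ [18,16,13,8,6,11,9,15]
18>8: swap(0,5), hi=4 ⇒ [11,16,13,8,6,18,9,15]
11>8: swap(0,4), hi=3 ⇒ [6,16,13,8,11,18,9,15]
6<8: swap(0,0), lo=1 mid=1 ⇒ [6,16,13,8,11,18,9,15]
16>8: swap(1,3), hi=2 ⇒ [6,8,13,16,11,18,9,15]
8=8: mid=2
13>8: swap(2,2), hi=1 ⇒ [6,8,13,16,11,18,9,15]
done. lo=1 hi=1; v=[6,8,13,16,11,18,9,15]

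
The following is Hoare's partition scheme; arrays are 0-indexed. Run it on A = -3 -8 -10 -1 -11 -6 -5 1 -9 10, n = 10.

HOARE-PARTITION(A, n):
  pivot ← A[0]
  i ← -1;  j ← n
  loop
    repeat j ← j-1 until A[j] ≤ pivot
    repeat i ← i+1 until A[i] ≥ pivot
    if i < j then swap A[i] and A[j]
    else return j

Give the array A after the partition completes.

-9 -8 -10 -5 -11 -6 -1 1 -3 10

pivot = A[0] = -3; i = -1, j = 10
j→8 (A[8]=-9≤-3), i→0 (A[0]=-3≥-3); i<j, swap → -9 -8 -10 -1 -11 -6 -5 1 -3 10
j→6 (A[6]=-5≤-3), i→3 (A[3]=-1≥-3); i<j, swap → -9 -8 -10 -5 -11 -6 -1 1 -3 10
j→5, i→6; i≥j, return j=5. A = -9 -8 -10 -5 -11 -6 -1 1 -3 10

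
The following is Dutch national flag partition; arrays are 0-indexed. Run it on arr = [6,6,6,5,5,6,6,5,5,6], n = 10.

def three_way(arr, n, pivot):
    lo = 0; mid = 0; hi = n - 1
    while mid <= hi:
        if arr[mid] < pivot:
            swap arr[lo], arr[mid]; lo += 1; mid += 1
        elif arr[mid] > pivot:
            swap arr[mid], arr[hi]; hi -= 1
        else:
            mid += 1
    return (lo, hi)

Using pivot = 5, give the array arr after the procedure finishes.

[5,5,5,5,6,6,6,6,6,6]

pivot = 5; lo=0, mid=0, hi=9
arr[mid]=6>5: swap arr[0],arr[9]; hi=8 → [6,6,6,5,5,6,6,5,5,6]
arr[mid]=6>5: swap arr[0],arr[8]; hi=7 → [5,6,6,5,5,6,6,5,6,6]
arr[mid]=5=5: mid=1
arr[mid]=6>5: swap arr[1],arr[7]; hi=6 → [5,5,6,5,5,6,6,6,6,6]
arr[mid]=5=5: mid=2
arr[mid]=6>5: swap arr[2],arr[6]; hi=5 → [5,5,6,5,5,6,6,6,6,6]
arr[mid]=6>5: swap arr[2],arr[5]; hi=4 → [5,5,6,5,5,6,6,6,6,6]
arr[mid]=6>5: swap arr[2],arr[4]; hi=3 → [5,5,5,5,6,6,6,6,6,6]
arr[mid]=5=5: mid=3
arr[mid]=5=5: mid=4
end: lo=0, hi=3; arr = [5,5,5,5,6,6,6,6,6,6]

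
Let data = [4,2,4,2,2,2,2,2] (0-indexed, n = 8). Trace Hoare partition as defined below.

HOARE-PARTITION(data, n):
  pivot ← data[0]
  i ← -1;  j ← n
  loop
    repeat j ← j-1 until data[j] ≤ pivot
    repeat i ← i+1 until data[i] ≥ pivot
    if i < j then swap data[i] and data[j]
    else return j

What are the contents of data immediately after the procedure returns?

pivot = data[0] = 4; i = -1, j = 8
j→7 (data[7]=2≤4), i→0 (data[0]=4≥4); i<j, swap → [2,2,4,2,2,2,2,4]
j→6 (data[6]=2≤4), i→2 (data[2]=4≥4); i<j, swap → [2,2,2,2,2,2,4,4]
j→5, i→6; i≥j, return j=5. data = [2,2,2,2,2,2,4,4]

[2,2,2,2,2,2,4,4]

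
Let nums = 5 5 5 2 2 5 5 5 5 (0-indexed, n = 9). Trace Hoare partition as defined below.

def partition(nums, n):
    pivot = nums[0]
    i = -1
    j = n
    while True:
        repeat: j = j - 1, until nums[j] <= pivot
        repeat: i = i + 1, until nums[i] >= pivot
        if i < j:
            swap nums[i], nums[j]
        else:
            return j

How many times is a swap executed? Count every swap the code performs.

3

pivot=5
j stops at 8 (5), i stops at 0 (5); swap ⇒ 5 5 5 2 2 5 5 5 5
j stops at 7 (5), i stops at 1 (5); swap ⇒ 5 5 5 2 2 5 5 5 5
j stops at 6 (5), i stops at 2 (5); swap ⇒ 5 5 5 2 2 5 5 5 5
j stops at 5, i stops at 5; i≥j ⇒ return 5. nums=5 5 5 2 2 5 5 5 5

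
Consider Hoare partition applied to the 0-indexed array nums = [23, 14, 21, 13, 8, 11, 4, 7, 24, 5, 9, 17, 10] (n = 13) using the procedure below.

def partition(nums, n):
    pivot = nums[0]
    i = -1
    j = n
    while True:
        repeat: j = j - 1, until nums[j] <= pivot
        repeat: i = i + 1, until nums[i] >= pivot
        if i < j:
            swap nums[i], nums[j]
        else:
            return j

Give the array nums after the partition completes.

pivot=23
j stops at 12 (10), i stops at 0 (23); swap ⇒ [10, 14, 21, 13, 8, 11, 4, 7, 24, 5, 9, 17, 23]
j stops at 11 (17), i stops at 8 (24); swap ⇒ [10, 14, 21, 13, 8, 11, 4, 7, 17, 5, 9, 24, 23]
j stops at 10, i stops at 11; i≥j ⇒ return 10. nums=[10, 14, 21, 13, 8, 11, 4, 7, 17, 5, 9, 24, 23]

[10, 14, 21, 13, 8, 11, 4, 7, 17, 5, 9, 24, 23]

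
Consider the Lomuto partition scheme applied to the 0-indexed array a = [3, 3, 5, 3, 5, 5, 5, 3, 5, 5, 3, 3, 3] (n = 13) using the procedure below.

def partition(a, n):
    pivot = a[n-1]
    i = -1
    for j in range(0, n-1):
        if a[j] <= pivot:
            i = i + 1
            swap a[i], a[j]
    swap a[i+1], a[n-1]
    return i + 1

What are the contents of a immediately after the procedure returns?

[3, 3, 3, 3, 3, 3, 3, 5, 5, 5, 5, 5, 5]

pivot = a[12] = 3; i = -1
j=0: a[0]=3 ≤ 3 → i=0, swap a[0],a[0] (no change) → [3, 3, 5, 3, 5, 5, 5, 3, 5, 5, 3, 3, 3]
j=1: a[1]=3 ≤ 3 → i=1, swap a[1],a[1] (no change) → [3, 3, 5, 3, 5, 5, 5, 3, 5, 5, 3, 3, 3]
j=2: a[2]=5 > 3 → no swap
j=3: a[3]=3 ≤ 3 → i=2, swap a[2],a[3] → [3, 3, 3, 5, 5, 5, 5, 3, 5, 5, 3, 3, 3]
j=4: a[4]=5 > 3 → no swap
j=5: a[5]=5 > 3 → no swap
j=6: a[6]=5 > 3 → no swap
j=7: a[7]=3 ≤ 3 → i=3, swap a[3],a[7] → [3, 3, 3, 3, 5, 5, 5, 5, 5, 5, 3, 3, 3]
j=8: a[8]=5 > 3 → no swap
j=9: a[9]=5 > 3 → no swap
j=10: a[10]=3 ≤ 3 → i=4, swap a[4],a[10] → [3, 3, 3, 3, 3, 5, 5, 5, 5, 5, 5, 3, 3]
j=11: a[11]=3 ≤ 3 → i=5, swap a[5],a[11] → [3, 3, 3, 3, 3, 3, 5, 5, 5, 5, 5, 5, 3]
final swap a[6],a[12] → [3, 3, 3, 3, 3, 3, 3, 5, 5, 5, 5, 5, 5]; return 6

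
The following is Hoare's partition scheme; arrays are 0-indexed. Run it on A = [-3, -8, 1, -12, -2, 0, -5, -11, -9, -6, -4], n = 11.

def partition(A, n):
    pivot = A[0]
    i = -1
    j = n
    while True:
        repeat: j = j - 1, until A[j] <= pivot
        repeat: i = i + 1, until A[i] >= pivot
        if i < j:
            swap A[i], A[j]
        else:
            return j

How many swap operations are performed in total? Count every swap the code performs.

pivot=-3
j stops at 10 (-4), i stops at 0 (-3); swap ⇒ [-4, -8, 1, -12, -2, 0, -5, -11, -9, -6, -3]
j stops at 9 (-6), i stops at 2 (1); swap ⇒ [-4, -8, -6, -12, -2, 0, -5, -11, -9, 1, -3]
j stops at 8 (-9), i stops at 4 (-2); swap ⇒ [-4, -8, -6, -12, -9, 0, -5, -11, -2, 1, -3]
j stops at 7 (-11), i stops at 5 (0); swap ⇒ [-4, -8, -6, -12, -9, -11, -5, 0, -2, 1, -3]
j stops at 6, i stops at 7; i≥j ⇒ return 6. A=[-4, -8, -6, -12, -9, -11, -5, 0, -2, 1, -3]

4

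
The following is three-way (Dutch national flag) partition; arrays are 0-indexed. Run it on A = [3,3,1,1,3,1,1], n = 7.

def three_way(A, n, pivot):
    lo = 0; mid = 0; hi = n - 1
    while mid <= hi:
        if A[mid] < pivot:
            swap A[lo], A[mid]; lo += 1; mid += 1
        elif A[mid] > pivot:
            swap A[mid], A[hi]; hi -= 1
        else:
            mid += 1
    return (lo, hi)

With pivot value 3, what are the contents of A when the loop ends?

pivot = 3; lo=0, mid=0, hi=6
A[mid]=3=3: mid=1
A[mid]=3=3: mid=2
A[mid]=1<3: swap A[0],A[2]; lo=1,mid=3 → [1,3,3,1,3,1,1]
A[mid]=1<3: swap A[1],A[3]; lo=2,mid=4 → [1,1,3,3,3,1,1]
A[mid]=3=3: mid=5
A[mid]=1<3: swap A[2],A[5]; lo=3,mid=6 → [1,1,1,3,3,3,1]
A[mid]=1<3: swap A[3],A[6]; lo=4,mid=7 → [1,1,1,1,3,3,3]
end: lo=4, hi=6; A = [1,1,1,1,3,3,3]

[1,1,1,1,3,3,3]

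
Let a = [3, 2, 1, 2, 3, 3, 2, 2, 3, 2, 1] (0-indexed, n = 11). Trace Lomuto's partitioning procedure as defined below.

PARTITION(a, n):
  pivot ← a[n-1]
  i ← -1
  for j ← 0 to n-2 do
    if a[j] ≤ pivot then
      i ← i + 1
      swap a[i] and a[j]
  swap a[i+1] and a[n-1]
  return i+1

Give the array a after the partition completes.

pivot=1, i=-1
j=0: 3>1, skip
j=1: 2>1, skip
j=2: 1≤1, i=0, swap(0,2) ⇒ [1, 2, 3, 2, 3, 3, 2, 2, 3, 2, 1]
j=3: 2>1, skip
j=4: 3>1, skip
j=5: 3>1, skip
j=6: 2>1, skip
j=7: 2>1, skip
j=8: 3>1, skip
j=9: 2>1, skip
swap(1,10) ⇒ [1, 1, 3, 2, 3, 3, 2, 2, 3, 2, 2]; return 1

[1, 1, 3, 2, 3, 3, 2, 2, 3, 2, 2]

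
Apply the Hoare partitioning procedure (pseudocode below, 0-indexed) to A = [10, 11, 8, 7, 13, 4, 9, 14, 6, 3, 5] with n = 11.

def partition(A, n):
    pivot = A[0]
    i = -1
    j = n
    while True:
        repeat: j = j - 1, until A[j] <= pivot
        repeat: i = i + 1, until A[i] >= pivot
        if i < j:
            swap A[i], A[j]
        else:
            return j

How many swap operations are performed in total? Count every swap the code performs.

3

pivot=10
j stops at 10 (5), i stops at 0 (10); swap ⇒ [5, 11, 8, 7, 13, 4, 9, 14, 6, 3, 10]
j stops at 9 (3), i stops at 1 (11); swap ⇒ [5, 3, 8, 7, 13, 4, 9, 14, 6, 11, 10]
j stops at 8 (6), i stops at 4 (13); swap ⇒ [5, 3, 8, 7, 6, 4, 9, 14, 13, 11, 10]
j stops at 6, i stops at 7; i≥j ⇒ return 6. A=[5, 3, 8, 7, 6, 4, 9, 14, 13, 11, 10]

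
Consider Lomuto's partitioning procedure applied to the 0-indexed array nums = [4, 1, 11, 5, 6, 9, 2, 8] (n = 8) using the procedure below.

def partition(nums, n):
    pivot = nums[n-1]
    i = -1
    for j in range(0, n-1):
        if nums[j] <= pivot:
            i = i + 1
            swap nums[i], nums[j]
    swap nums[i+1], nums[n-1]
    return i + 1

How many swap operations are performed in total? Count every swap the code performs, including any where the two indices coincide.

pivot = nums[7] = 8; i = -1
j=0: nums[0]=4 ≤ 8 → i=0, swap nums[0],nums[0] (no change) → [4, 1, 11, 5, 6, 9, 2, 8]
j=1: nums[1]=1 ≤ 8 → i=1, swap nums[1],nums[1] (no change) → [4, 1, 11, 5, 6, 9, 2, 8]
j=2: nums[2]=11 > 8 → no swap
j=3: nums[3]=5 ≤ 8 → i=2, swap nums[2],nums[3] → [4, 1, 5, 11, 6, 9, 2, 8]
j=4: nums[4]=6 ≤ 8 → i=3, swap nums[3],nums[4] → [4, 1, 5, 6, 11, 9, 2, 8]
j=5: nums[5]=9 > 8 → no swap
j=6: nums[6]=2 ≤ 8 → i=4, swap nums[4],nums[6] → [4, 1, 5, 6, 2, 9, 11, 8]
final swap nums[5],nums[7] → [4, 1, 5, 6, 2, 8, 11, 9]; return 5

6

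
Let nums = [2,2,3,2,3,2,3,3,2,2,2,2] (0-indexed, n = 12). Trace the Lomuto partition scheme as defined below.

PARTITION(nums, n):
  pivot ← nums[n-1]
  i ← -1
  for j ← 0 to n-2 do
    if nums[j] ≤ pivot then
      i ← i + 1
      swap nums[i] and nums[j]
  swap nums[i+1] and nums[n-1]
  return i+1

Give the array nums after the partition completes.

[2,2,2,2,2,2,2,2,3,3,3,3]

pivot = nums[11] = 2; i = -1
j=0: nums[0]=2 ≤ 2 → i=0, swap nums[0],nums[0] (no change) → [2,2,3,2,3,2,3,3,2,2,2,2]
j=1: nums[1]=2 ≤ 2 → i=1, swap nums[1],nums[1] (no change) → [2,2,3,2,3,2,3,3,2,2,2,2]
j=2: nums[2]=3 > 2 → no swap
j=3: nums[3]=2 ≤ 2 → i=2, swap nums[2],nums[3] → [2,2,2,3,3,2,3,3,2,2,2,2]
j=4: nums[4]=3 > 2 → no swap
j=5: nums[5]=2 ≤ 2 → i=3, swap nums[3],nums[5] → [2,2,2,2,3,3,3,3,2,2,2,2]
j=6: nums[6]=3 > 2 → no swap
j=7: nums[7]=3 > 2 → no swap
j=8: nums[8]=2 ≤ 2 → i=4, swap nums[4],nums[8] → [2,2,2,2,2,3,3,3,3,2,2,2]
j=9: nums[9]=2 ≤ 2 → i=5, swap nums[5],nums[9] → [2,2,2,2,2,2,3,3,3,3,2,2]
j=10: nums[10]=2 ≤ 2 → i=6, swap nums[6],nums[10] → [2,2,2,2,2,2,2,3,3,3,3,2]
final swap nums[7],nums[11] → [2,2,2,2,2,2,2,2,3,3,3,3]; return 7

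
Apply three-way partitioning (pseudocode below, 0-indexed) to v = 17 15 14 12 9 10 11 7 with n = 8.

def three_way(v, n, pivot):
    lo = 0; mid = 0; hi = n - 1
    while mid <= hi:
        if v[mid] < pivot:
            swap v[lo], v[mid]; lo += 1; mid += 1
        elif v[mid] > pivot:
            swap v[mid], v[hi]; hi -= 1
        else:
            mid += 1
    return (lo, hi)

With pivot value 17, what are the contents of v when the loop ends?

pivot = 17; lo=0, mid=0, hi=7
v[mid]=17=17: mid=1
v[mid]=15<17: swap v[0],v[1]; lo=1,mid=2 → 15 17 14 12 9 10 11 7
v[mid]=14<17: swap v[1],v[2]; lo=2,mid=3 → 15 14 17 12 9 10 11 7
v[mid]=12<17: swap v[2],v[3]; lo=3,mid=4 → 15 14 12 17 9 10 11 7
v[mid]=9<17: swap v[3],v[4]; lo=4,mid=5 → 15 14 12 9 17 10 11 7
v[mid]=10<17: swap v[4],v[5]; lo=5,mid=6 → 15 14 12 9 10 17 11 7
v[mid]=11<17: swap v[5],v[6]; lo=6,mid=7 → 15 14 12 9 10 11 17 7
v[mid]=7<17: swap v[6],v[7]; lo=7,mid=8 → 15 14 12 9 10 11 7 17
end: lo=7, hi=7; v = 15 14 12 9 10 11 7 17

15 14 12 9 10 11 7 17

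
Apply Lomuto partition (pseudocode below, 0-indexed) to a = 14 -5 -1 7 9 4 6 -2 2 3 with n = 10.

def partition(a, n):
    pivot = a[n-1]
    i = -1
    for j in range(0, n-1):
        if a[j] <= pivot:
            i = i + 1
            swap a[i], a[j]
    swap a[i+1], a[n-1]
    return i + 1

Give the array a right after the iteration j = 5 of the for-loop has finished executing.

pivot = a[9] = 3; i = -1
j=0: a[0]=14 > 3 → no swap
j=1: a[1]=-5 ≤ 3 → i=0, swap a[0],a[1] → -5 14 -1 7 9 4 6 -2 2 3
j=2: a[2]=-1 ≤ 3 → i=1, swap a[1],a[2] → -5 -1 14 7 9 4 6 -2 2 3
j=3: a[3]=7 > 3 → no swap
j=4: a[4]=9 > 3 → no swap
j=5: a[5]=4 > 3 → no swap
(after j=5) a = -5 -1 14 7 9 4 6 -2 2 3

-5 -1 14 7 9 4 6 -2 2 3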